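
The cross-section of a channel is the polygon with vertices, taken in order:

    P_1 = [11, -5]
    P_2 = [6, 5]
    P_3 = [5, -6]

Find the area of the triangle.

32.5

Apply Gauss's area formula: 2A = Σ (x_i·y_{i+1} − x_{i+1}·y_i), indices taken mod 3.
Σ = (85) + (-61) + (41) = 65
Area = |Σ|/2 = 32.5.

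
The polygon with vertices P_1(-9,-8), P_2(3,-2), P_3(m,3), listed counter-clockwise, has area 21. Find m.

The doubled signed area Σ (x_i y_{i+1} − x_{i+1} y_i) is linear in m.
With m=0 it equals 78; the coefficient of m is -6 (from the two edges through P_3).
So -6·m + 78 = 2·21 = 42 ⇒ m = 6.

6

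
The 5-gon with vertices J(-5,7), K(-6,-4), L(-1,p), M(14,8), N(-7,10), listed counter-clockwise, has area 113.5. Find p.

1

The doubled signed area Σ (x_i y_{i+1} − x_{i+1} y_i) is linear in p.
With p=0 it equals 247; the coefficient of p is -20 (from the two edges through L).
So -20·p + 247 = 2·113.5 = 227 ⇒ p = 1.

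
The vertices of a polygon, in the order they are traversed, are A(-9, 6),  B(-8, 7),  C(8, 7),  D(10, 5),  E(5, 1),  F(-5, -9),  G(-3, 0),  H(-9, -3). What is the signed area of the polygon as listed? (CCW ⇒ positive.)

Cross-terms: -15, -112, -30, -15, -40, -27, 9, -81  ⇒  Σ = -311
Signed area = Σ/2 = -155.5 (negative ⇒ clockwise traversal).

-155.5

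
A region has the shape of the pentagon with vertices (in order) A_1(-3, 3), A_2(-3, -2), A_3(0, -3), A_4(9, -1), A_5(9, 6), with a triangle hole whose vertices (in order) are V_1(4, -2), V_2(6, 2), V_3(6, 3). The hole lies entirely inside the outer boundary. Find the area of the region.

Outer boundary:
Apply the shoelace (surveyor's) formula: 2A = Σ (x_i·y_{i+1} − x_{i+1}·y_i), indices taken mod 5.
Σ = (15) + (9) + (27) + (63) + (45) = 159
Area = |Σ|/2 = 79.5.
Hole:
Apply the shoelace formula: 2A = Σ (x_i·y_{i+1} − x_{i+1}·y_i), indices taken mod 3.
Cross-terms: 20, 6, -24  ⇒  Σ = 2
Area = |Σ|/2 = 1.
Net area = 79.5 − 1 = 78.5.

78.5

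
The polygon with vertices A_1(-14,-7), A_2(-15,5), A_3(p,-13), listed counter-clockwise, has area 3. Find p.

The doubled signed area Σ (x_i y_{i+1} − x_{i+1} y_i) is linear in p.
With p=0 it equals -162; the coefficient of p is -12 (from the two edges through A_3).
So -12·p + -162 = 2·3 = 6 ⇒ p = -14.

-14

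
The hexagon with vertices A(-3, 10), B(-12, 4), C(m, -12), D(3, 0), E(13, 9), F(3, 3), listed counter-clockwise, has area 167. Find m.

The doubled signed area Σ (x_i y_{i+1} − x_{i+1} y_i) is linear in m.
With m=0 it equals 366; the coefficient of m is -4 (from the two edges through C).
So -4·m + 366 = 2·167 = 334 ⇒ m = 8.

8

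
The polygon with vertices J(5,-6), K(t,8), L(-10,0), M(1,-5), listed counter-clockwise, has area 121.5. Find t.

9

Write out the shoelace sum; only the two edges meeting at K involve t:
2·Area = [(5·8 − t·(-6)) + (t·0 − (-10)·8)] + 69
       = 6·t + 189 = 243
⇒ t = 9.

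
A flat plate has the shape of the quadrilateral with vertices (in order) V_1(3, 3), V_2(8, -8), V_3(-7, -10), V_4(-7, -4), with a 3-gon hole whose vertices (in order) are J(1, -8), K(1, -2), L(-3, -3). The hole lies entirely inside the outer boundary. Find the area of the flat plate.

105.5

Outer boundary:
Cross-terms: -48, -136, -42, -9  ⇒  Σ = -235
Area = |Σ|/2 = 117.5.
Hole:
Apply the surveyor's formula: 2A = Σ (x_i·y_{i+1} − x_{i+1}·y_i), indices taken mod 3.
J→K: (1)(-2) − (1)(-8) = 6
K→L: (1)(-3) − (-3)(-2) = -9
L→J: (-3)(-8) − (1)(-3) = 27
Σ = 24
Area = |Σ|/2 = 12.
Net area = 117.5 − 12 = 105.5.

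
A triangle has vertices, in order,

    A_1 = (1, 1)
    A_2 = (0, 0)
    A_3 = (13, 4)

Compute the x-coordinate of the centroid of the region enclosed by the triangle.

Apply the surveyor's formula. First the cross-terms c_i = x_i·y_{i+1} − x_{i+1}·y_i:
  0, 0, 9  ⇒  2A = 9, A = 4.5.
Then Σ (x_i + x_{i+1})·c_i = 126, so x̄ = 126 / (6·4.5) = 14/3.

14/3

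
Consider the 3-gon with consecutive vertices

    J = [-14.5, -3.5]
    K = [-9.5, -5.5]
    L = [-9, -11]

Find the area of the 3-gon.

13.25

Apply Gauss's area formula: 2A = Σ (x_i·y_{i+1} − x_{i+1}·y_i), indices taken mod 3.
Σ = (46.5) + (55) + (-128) = -26.5
Area = |Σ|/2 = 13.25.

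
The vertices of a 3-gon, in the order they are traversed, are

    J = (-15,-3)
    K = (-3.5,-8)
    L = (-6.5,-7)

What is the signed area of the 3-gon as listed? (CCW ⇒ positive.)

J→K: (-15)(-8) − (-3.5)(-3) = 109.5
K→L: (-3.5)(-7) − (-6.5)(-8) = -27.5
L→J: (-6.5)(-3) − (-15)(-7) = -85.5
Σ = -3.5
Signed area = Σ/2 = -1.75 (negative ⇒ clockwise traversal).

-1.75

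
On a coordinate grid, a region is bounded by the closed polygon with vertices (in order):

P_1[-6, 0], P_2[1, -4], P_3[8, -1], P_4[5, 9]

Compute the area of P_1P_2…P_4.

93

Apply the shoelace formula: 2A = Σ (x_i·y_{i+1} − x_{i+1}·y_i), indices taken mod 4.
Σ = (24) + (31) + (77) + (54) = 186
Area = |Σ|/2 = 93.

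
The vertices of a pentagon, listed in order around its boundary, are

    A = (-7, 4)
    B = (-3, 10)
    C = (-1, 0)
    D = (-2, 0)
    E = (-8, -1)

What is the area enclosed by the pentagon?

Apply the surveyor's formula: 2A = Σ (x_i·y_{i+1} − x_{i+1}·y_i), indices taken mod 5.
Cross-terms: -58, 10, 0, 2, -39  ⇒  Σ = -85
Area = |Σ|/2 = 42.5.

42.5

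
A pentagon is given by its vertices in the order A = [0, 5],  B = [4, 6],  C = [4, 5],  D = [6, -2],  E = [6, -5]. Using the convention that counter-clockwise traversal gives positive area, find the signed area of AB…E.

Σ = (-20) + (-4) + (-38) + (-18) + (30) = -50
Signed area = Σ/2 = -25 (negative ⇒ clockwise traversal).

-25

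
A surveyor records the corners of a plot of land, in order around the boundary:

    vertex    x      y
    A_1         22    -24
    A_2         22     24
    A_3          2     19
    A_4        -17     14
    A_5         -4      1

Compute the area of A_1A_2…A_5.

Apply the shoelace formula: 2A = Σ (x_i·y_{i+1} − x_{i+1}·y_i), indices taken mod 5.
Σ = (1056) + (370) + (351) + (39) + (74) = 1890
Area = |Σ|/2 = 945.

945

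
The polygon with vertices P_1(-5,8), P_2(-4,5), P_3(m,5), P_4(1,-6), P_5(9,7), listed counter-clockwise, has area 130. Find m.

The doubled signed area Σ (x_i y_{i+1} − x_{i+1} y_i) is linear in m.
With m=0 it equals 150; the coefficient of m is -11 (from the two edges through P_3).
So -11·m + 150 = 2·130 = 260 ⇒ m = -10.

-10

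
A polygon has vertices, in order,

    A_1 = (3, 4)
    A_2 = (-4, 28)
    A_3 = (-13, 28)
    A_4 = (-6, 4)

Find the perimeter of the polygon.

|A_1A_2| = √((-7)² + (24)²) = √625 = 25
|A_2A_3| = √((-9)² + (0)²) = √81 = 9
|A_3A_4| = √((7)² + (-24)²) = √625 = 25
|A_4A_1| = √((9)² + (0)²) = √81 = 9
Perimeter = 25 + 9 + 25 + 9 = 68.

68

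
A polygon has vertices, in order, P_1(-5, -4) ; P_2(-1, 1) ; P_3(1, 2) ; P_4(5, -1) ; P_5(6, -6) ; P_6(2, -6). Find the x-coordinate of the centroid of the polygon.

118/109

Apply the surveyor's formula. First the cross-terms c_i = x_i·y_{i+1} − x_{i+1}·y_i:
  -9, -3, -11, -24, -24, -38  ⇒  2A = -109, A = -54.5.
Then Σ (x_i + x_{i+1})·c_i = -354, so x̄ = -354 / (6·(-54.5)) = 118/109.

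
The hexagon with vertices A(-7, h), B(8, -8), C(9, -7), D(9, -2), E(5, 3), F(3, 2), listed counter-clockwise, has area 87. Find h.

-1

The doubled signed area Σ (x_i y_{i+1} − x_{i+1} y_i) is linear in h.
With h=0 it equals 169; the coefficient of h is -5 (from the two edges through A).
So -5·h + 169 = 2·87 = 174 ⇒ h = -1.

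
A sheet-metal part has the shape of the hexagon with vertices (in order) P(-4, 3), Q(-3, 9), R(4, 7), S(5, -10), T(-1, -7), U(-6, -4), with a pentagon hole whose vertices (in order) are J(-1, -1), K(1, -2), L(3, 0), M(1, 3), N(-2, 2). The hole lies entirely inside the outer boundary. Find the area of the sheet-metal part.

123

Outer boundary:
Apply the surveyor's formula: 2A = Σ (x_i·y_{i+1} − x_{i+1}·y_i), indices taken mod 6.
P→Q: (-4)(9) − (-3)(3) = -27
Q→R: (-3)(7) − (4)(9) = -57
R→S: (4)(-10) − (5)(7) = -75
S→T: (5)(-7) − (-1)(-10) = -45
T→U: (-1)(-4) − (-6)(-7) = -38
U→P: (-6)(3) − (-4)(-4) = -34
Σ = -276
Area = |Σ|/2 = 138.
Hole:
Apply the shoelace (surveyor's) formula: 2A = Σ (x_i·y_{i+1} − x_{i+1}·y_i), indices taken mod 5.
Σ = (3) + (6) + (9) + (8) + (4) = 30
Area = |Σ|/2 = 15.
Net area = 138 − 15 = 123.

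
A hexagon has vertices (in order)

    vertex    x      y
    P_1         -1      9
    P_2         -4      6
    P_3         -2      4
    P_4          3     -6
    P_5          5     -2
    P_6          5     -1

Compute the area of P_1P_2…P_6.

49.5

Σ = (30) + (-4) + (0) + (24) + (5) + (44) = 99
Area = |Σ|/2 = 49.5.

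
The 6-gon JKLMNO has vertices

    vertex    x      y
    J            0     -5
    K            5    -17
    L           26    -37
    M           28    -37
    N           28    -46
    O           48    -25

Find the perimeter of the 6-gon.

134

|JK| = √((5)² + (-12)²) = √169 = 13
|KL| = √((21)² + (-20)²) = √841 = 29
|LM| = √((2)² + (0)²) = √4 = 2
|MN| = √((0)² + (-9)²) = √81 = 9
|NO| = √((20)² + (21)²) = √841 = 29
|OJ| = √((-48)² + (20)²) = √2704 = 52
Perimeter = 13 + 29 + 2 + 9 + 29 + 52 = 134.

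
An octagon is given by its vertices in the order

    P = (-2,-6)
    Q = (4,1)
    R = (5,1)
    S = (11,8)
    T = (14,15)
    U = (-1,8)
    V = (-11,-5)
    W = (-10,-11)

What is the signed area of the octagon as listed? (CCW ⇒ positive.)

Apply the shoelace formula: 2A = Σ (x_i·y_{i+1} − x_{i+1}·y_i), indices taken mod 8.
Σ = (22) + (-1) + (29) + (53) + (127) + (93) + (71) + (38) = 432
Signed area = Σ/2 = 216 (positive ⇒ counter-clockwise traversal).

216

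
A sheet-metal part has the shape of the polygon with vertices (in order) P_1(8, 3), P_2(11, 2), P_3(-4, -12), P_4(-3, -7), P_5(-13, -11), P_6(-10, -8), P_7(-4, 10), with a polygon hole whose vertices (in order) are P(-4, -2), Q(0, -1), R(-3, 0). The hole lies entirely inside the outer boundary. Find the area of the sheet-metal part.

Outer boundary:
Apply Gauss's area formula: 2A = Σ (x_i·y_{i+1} − x_{i+1}·y_i), indices taken mod 7.
Cross-terms: -17, -124, -8, -58, -6, -132, -92  ⇒  Σ = -437
Area = |Σ|/2 = 218.5.
Hole:
Σ = (4) + (-3) + (6) = 7
Area = |Σ|/2 = 3.5.
Net area = 218.5 − 3.5 = 215.

215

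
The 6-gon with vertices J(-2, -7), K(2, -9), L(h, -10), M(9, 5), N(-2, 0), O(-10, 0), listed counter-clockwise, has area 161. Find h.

Write out the shoelace sum; only the two edges meeting at L involve h:
2·Area = [(2·(-10) − h·(-9)) + (h·5 − 9·(-10))] + 112
       = 14·h + 182 = 322
⇒ h = 10.

10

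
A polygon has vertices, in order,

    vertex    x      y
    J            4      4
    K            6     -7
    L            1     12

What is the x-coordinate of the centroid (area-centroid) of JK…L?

11/3

Apply the shoelace formula. First the cross-terms c_i = x_i·y_{i+1} − x_{i+1}·y_i:
  -52, 79, -44  ⇒  2A = -17, A = -8.5.
Then Σ (x_i + x_{i+1})·c_i = -187, so x̄ = -187 / (6·(-8.5)) = 11/3.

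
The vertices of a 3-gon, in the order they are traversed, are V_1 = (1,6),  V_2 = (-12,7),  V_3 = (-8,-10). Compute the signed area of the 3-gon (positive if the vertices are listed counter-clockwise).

108.5

Apply the shoelace formula: 2A = Σ (x_i·y_{i+1} − x_{i+1}·y_i), indices taken mod 3.
Σ = (79) + (176) + (-38) = 217
Signed area = Σ/2 = 108.5 (positive ⇒ counter-clockwise traversal).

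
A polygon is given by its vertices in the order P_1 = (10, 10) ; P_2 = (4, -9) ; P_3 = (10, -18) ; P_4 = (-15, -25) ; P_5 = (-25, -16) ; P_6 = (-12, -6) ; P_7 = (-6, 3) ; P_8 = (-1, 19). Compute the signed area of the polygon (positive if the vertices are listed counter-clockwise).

-721

Cross-terms: -130, 18, -520, -385, -42, -72, -111, -200  ⇒  Σ = -1442
Signed area = Σ/2 = -721 (negative ⇒ clockwise traversal).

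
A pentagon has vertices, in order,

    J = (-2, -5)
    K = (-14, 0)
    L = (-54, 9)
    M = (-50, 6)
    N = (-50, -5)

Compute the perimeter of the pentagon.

118

|JK| = √((-12)² + (5)²) = √169 = 13
|KL| = √((-40)² + (9)²) = √1681 = 41
|LM| = √((4)² + (-3)²) = √25 = 5
|MN| = √((0)² + (-11)²) = √121 = 11
|NJ| = √((48)² + (0)²) = √2304 = 48
Perimeter = 13 + 41 + 5 + 11 + 48 = 118.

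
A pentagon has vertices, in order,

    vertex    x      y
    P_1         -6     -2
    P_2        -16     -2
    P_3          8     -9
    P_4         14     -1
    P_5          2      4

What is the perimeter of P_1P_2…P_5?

|P_1P_2| = √((-10)² + (0)²) = √100 = 10
|P_2P_3| = √((24)² + (-7)²) = √625 = 25
|P_3P_4| = √((6)² + (8)²) = √100 = 10
|P_4P_5| = √((-12)² + (5)²) = √169 = 13
|P_5P_1| = √((-8)² + (-6)²) = √100 = 10
Perimeter = 10 + 25 + 10 + 13 + 10 = 68.

68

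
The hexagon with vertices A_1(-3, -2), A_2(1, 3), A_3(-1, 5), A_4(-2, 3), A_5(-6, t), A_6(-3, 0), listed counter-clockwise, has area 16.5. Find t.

Write out the shoelace sum; only the two edges meeting at A_5 involve t:
2·Area = [((-2)·t − (-6)·3) + ((-6)·0 − (-3)·t)] + 14
       = 1·t + 32 = 33
⇒ t = 1.

1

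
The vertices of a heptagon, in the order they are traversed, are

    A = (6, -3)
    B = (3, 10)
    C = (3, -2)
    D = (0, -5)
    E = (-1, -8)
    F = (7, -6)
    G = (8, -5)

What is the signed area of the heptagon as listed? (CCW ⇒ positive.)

47

Apply the shoelace formula: 2A = Σ (x_i·y_{i+1} − x_{i+1}·y_i), indices taken mod 7.
A→B: (6)(10) − (3)(-3) = 69
B→C: (3)(-2) − (3)(10) = -36
C→D: (3)(-5) − (0)(-2) = -15
D→E: (0)(-8) − (-1)(-5) = -5
E→F: (-1)(-6) − (7)(-8) = 62
F→G: (7)(-5) − (8)(-6) = 13
G→A: (8)(-3) − (6)(-5) = 6
Σ = 94
Signed area = Σ/2 = 47 (positive ⇒ counter-clockwise traversal).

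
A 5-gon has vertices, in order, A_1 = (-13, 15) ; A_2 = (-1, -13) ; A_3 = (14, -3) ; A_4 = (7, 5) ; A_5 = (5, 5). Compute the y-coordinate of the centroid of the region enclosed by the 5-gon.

Apply Gauss's area formula. First the cross-terms c_i = x_i·y_{i+1} − x_{i+1}·y_i:
  184, 185, 91, 10, 140  ⇒  2A = 610, A = 305.
Then Σ (y_i + y_{i+1})·c_i = 490, so ȳ = 490 / (6·305) = 49/183.

49/183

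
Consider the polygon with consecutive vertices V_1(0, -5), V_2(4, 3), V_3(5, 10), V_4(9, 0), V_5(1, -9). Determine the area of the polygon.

65.5

Σ = (20) + (25) + (-90) + (-81) + (-5) = -131
Area = |Σ|/2 = 65.5.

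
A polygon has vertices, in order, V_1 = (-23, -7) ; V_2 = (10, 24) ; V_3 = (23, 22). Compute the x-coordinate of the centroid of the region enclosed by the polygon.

Apply the surveyor's formula. First the cross-terms c_i = x_i·y_{i+1} − x_{i+1}·y_i:
  -482, -332, 345  ⇒  2A = -469, A = -234.5.
Then Σ (x_i + x_{i+1})·c_i = -4690, so x̄ = -4690 / (6·(-234.5)) = 10/3.

10/3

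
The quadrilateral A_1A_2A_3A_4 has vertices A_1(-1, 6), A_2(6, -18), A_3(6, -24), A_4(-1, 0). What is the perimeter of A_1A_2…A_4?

|A_1A_2| = √((7)² + (-24)²) = √625 = 25
|A_2A_3| = √((0)² + (-6)²) = √36 = 6
|A_3A_4| = √((-7)² + (24)²) = √625 = 25
|A_4A_1| = √((0)² + (6)²) = √36 = 6
Perimeter = 25 + 6 + 25 + 6 = 62.

62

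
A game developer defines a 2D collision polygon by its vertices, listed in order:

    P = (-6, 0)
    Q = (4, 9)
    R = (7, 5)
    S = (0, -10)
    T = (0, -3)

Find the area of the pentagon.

92.5

Apply the surveyor's formula: 2A = Σ (x_i·y_{i+1} − x_{i+1}·y_i), indices taken mod 5.
P→Q: (-6)(9) − (4)(0) = -54
Q→R: (4)(5) − (7)(9) = -43
R→S: (7)(-10) − (0)(5) = -70
S→T: (0)(-3) − (0)(-10) = 0
T→P: (0)(0) − (-6)(-3) = -18
Σ = -185
Area = |Σ|/2 = 92.5.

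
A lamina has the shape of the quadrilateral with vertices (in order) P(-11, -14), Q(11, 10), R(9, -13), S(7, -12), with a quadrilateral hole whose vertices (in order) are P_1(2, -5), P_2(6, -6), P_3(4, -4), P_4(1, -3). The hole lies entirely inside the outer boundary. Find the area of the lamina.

Outer boundary:
P→Q: (-11)(10) − (11)(-14) = 44
Q→R: (11)(-13) − (9)(10) = -233
R→S: (9)(-12) − (7)(-13) = -17
S→P: (7)(-14) − (-11)(-12) = -230
Σ = -436
Area = |Σ|/2 = 218.
Hole:
Apply the surveyor's formula: 2A = Σ (x_i·y_{i+1} − x_{i+1}·y_i), indices taken mod 4.
Cross-terms: 18, 0, -8, 1  ⇒  Σ = 11
Area = |Σ|/2 = 5.5.
Net area = 218 − 5.5 = 212.5.

212.5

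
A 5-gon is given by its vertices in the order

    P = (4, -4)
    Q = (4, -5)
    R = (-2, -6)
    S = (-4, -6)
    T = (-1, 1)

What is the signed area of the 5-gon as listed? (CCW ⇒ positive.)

Apply Gauss's area formula: 2A = Σ (x_i·y_{i+1} − x_{i+1}·y_i), indices taken mod 5.
P→Q: (4)(-5) − (4)(-4) = -4
Q→R: (4)(-6) − (-2)(-5) = -34
R→S: (-2)(-6) − (-4)(-6) = -12
S→T: (-4)(1) − (-1)(-6) = -10
T→P: (-1)(-4) − (4)(1) = 0
Σ = -60
Signed area = Σ/2 = -30 (negative ⇒ clockwise traversal).

-30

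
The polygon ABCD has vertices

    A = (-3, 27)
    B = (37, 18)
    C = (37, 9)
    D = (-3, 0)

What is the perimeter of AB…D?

|AB| = √((40)² + (-9)²) = √1681 = 41
|BC| = √((0)² + (-9)²) = √81 = 9
|CD| = √((-40)² + (-9)²) = √1681 = 41
|DA| = √((0)² + (27)²) = √729 = 27
Perimeter = 41 + 9 + 41 + 27 = 118.

118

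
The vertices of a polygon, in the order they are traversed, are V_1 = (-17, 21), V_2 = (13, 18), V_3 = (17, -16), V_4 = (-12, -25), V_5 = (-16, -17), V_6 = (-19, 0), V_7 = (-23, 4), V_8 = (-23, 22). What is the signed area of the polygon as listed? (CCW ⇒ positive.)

-1414

Σ = (-579) + (-514) + (-617) + (-196) + (-323) + (-76) + (-414) + (-109) = -2828
Signed area = Σ/2 = -1414 (negative ⇒ clockwise traversal).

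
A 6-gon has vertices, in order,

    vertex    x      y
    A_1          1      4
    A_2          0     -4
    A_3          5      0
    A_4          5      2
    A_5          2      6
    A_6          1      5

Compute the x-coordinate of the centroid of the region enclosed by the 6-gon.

388/165

Apply the surveyor's formula. First the cross-terms c_i = x_i·y_{i+1} − x_{i+1}·y_i:
  -4, 20, 10, 26, 4, -1  ⇒  2A = 55, A = 27.5.
Then Σ (x_i + x_{i+1})·c_i = 388, so x̄ = 388 / (6·27.5) = 388/165.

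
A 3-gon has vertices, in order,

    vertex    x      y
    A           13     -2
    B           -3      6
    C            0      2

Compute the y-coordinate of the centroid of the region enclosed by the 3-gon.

Apply the surveyor's formula. First the cross-terms c_i = x_i·y_{i+1} − x_{i+1}·y_i:
  72, -6, -26  ⇒  2A = 40, A = 20.
Then Σ (y_i + y_{i+1})·c_i = 240, so ȳ = 240 / (6·20) = 2.

2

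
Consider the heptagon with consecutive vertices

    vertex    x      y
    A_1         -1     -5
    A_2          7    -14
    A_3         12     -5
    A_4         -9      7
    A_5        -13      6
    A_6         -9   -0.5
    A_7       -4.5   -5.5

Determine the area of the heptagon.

Apply the shoelace formula: 2A = Σ (x_i·y_{i+1} − x_{i+1}·y_i), indices taken mod 7.
A_1→A_2: (-1)(-14) − (7)(-5) = 49
A_2→A_3: (7)(-5) − (12)(-14) = 133
A_3→A_4: (12)(7) − (-9)(-5) = 39
A_4→A_5: (-9)(6) − (-13)(7) = 37
A_5→A_6: (-13)(-0.5) − (-9)(6) = 60.5
A_6→A_7: (-9)(-5.5) − (-4.5)(-0.5) = 47.25
A_7→A_1: (-4.5)(-5) − (-1)(-5.5) = 17
Σ = 382.75
Area = |Σ|/2 = 191.375.

191.375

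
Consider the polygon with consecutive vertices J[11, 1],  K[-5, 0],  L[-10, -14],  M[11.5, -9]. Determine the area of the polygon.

Apply the shoelace formula: 2A = Σ (x_i·y_{i+1} − x_{i+1}·y_i), indices taken mod 4.
Σ = (5) + (70) + (251) + (110.5) = 436.5
Area = |Σ|/2 = 218.25.

218.25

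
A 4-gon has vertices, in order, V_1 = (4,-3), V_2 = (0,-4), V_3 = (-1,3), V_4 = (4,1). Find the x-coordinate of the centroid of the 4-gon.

227/147

Apply Gauss's area formula. First the cross-terms c_i = x_i·y_{i+1} − x_{i+1}·y_i:
  -16, -4, -13, -16  ⇒  2A = -49, A = -24.5.
Then Σ (x_i + x_{i+1})·c_i = -227, so x̄ = -227 / (6·(-24.5)) = 227/147.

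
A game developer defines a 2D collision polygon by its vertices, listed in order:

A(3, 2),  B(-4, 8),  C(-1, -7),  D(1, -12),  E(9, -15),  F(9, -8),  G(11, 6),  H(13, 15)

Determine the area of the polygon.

226.5

Apply the shoelace (surveyor's) formula: 2A = Σ (x_i·y_{i+1} − x_{i+1}·y_i), indices taken mod 8.
A→B: (3)(8) − (-4)(2) = 32
B→C: (-4)(-7) − (-1)(8) = 36
C→D: (-1)(-12) − (1)(-7) = 19
D→E: (1)(-15) − (9)(-12) = 93
E→F: (9)(-8) − (9)(-15) = 63
F→G: (9)(6) − (11)(-8) = 142
G→H: (11)(15) − (13)(6) = 87
H→A: (13)(2) − (3)(15) = -19
Σ = 453
Area = |Σ|/2 = 226.5.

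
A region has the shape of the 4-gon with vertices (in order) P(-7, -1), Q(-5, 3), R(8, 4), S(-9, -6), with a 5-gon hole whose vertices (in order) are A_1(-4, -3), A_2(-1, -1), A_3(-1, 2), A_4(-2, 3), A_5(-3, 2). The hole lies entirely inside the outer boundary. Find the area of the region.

Outer boundary:
Σ = (-26) + (-44) + (-12) + (-33) = -115
Area = |Σ|/2 = 57.5.
Hole:
Apply the shoelace (surveyor's) formula: 2A = Σ (x_i·y_{i+1} − x_{i+1}·y_i), indices taken mod 5.
Σ = (1) + (-3) + (1) + (5) + (17) = 21
Area = |Σ|/2 = 10.5.
Net area = 57.5 − 10.5 = 47.

47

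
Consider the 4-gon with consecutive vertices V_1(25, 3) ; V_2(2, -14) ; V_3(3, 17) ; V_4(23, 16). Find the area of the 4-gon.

477

Cross-terms: -356, 76, -343, -331  ⇒  Σ = -954
Area = |Σ|/2 = 477.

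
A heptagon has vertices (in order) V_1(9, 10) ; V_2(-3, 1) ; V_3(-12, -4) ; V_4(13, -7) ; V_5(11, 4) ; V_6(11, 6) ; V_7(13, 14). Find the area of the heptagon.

Apply Gauss's area formula: 2A = Σ (x_i·y_{i+1} − x_{i+1}·y_i), indices taken mod 7.
Cross-terms: 39, 24, 136, 129, 22, 76, 4  ⇒  Σ = 430
Area = |Σ|/2 = 215.

215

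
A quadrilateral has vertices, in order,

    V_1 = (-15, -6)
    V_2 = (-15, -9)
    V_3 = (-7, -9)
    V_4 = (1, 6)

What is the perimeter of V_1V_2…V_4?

|V_1V_2| = √((0)² + (-3)²) = √9 = 3
|V_2V_3| = √((8)² + (0)²) = √64 = 8
|V_3V_4| = √((8)² + (15)²) = √289 = 17
|V_4V_1| = √((-16)² + (-12)²) = √400 = 20
Perimeter = 3 + 8 + 17 + 20 = 48.

48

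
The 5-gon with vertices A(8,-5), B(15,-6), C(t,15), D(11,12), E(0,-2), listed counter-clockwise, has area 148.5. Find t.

Write out the shoelace sum; only the two edges meeting at C involve t:
2·Area = [(15·15 − t·(-6)) + (t·12 − 11·15)] + 21
       = 18·t + 81 = 297
⇒ t = 12.

12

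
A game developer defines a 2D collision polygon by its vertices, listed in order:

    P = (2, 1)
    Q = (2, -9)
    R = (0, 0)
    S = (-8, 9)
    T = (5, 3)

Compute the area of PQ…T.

Σ = (-20) + (0) + (0) + (-69) + (-1) = -90
Area = |Σ|/2 = 45.

45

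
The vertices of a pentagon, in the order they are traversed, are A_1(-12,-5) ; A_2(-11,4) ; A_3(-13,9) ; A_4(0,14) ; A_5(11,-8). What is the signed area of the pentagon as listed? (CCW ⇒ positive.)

Cross-terms: -103, -47, -182, -154, -151  ⇒  Σ = -637
Signed area = Σ/2 = -318.5 (negative ⇒ clockwise traversal).

-318.5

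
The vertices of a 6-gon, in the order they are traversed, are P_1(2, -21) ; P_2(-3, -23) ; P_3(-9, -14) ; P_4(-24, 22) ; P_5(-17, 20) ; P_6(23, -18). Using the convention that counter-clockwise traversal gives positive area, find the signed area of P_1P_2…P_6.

-757.5

Apply the shoelace (surveyor's) formula: 2A = Σ (x_i·y_{i+1} − x_{i+1}·y_i), indices taken mod 6.
Σ = (-109) + (-165) + (-534) + (-106) + (-154) + (-447) = -1515
Signed area = Σ/2 = -757.5 (negative ⇒ clockwise traversal).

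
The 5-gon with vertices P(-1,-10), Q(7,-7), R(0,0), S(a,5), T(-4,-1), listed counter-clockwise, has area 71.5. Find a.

Write out the shoelace sum; only the two edges meeting at S involve a:
2·Area = [(0·5 − a·0) + (a·(-1) − (-4)·5)] + 116
       = -1·a + 136 = 143
⇒ a = -7.

-7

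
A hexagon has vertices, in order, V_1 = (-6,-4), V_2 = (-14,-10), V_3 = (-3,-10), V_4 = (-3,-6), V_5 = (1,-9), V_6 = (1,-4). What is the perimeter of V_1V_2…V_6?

42

|V_1V_2| = √((-8)² + (-6)²) = √100 = 10
|V_2V_3| = √((11)² + (0)²) = √121 = 11
|V_3V_4| = √((0)² + (4)²) = √16 = 4
|V_4V_5| = √((4)² + (-3)²) = √25 = 5
|V_5V_6| = √((0)² + (5)²) = √25 = 5
|V_6V_1| = √((-7)² + (0)²) = √49 = 7
Perimeter = 10 + 11 + 4 + 5 + 5 + 7 = 42.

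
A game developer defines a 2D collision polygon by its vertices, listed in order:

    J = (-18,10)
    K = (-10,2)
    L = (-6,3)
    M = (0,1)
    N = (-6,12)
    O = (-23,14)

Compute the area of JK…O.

Apply the surveyor's formula: 2A = Σ (x_i·y_{i+1} − x_{i+1}·y_i), indices taken mod 6.
J→K: (-18)(2) − (-10)(10) = 64
K→L: (-10)(3) − (-6)(2) = -18
L→M: (-6)(1) − (0)(3) = -6
M→N: (0)(12) − (-6)(1) = 6
N→O: (-6)(14) − (-23)(12) = 192
O→J: (-23)(10) − (-18)(14) = 22
Σ = 260
Area = |Σ|/2 = 130.

130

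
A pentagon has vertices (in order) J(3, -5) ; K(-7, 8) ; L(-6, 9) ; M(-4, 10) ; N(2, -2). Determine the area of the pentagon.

33

J→K: (3)(8) − (-7)(-5) = -11
K→L: (-7)(9) − (-6)(8) = -15
L→M: (-6)(10) − (-4)(9) = -24
M→N: (-4)(-2) − (2)(10) = -12
N→J: (2)(-5) − (3)(-2) = -4
Σ = -66
Area = |Σ|/2 = 33.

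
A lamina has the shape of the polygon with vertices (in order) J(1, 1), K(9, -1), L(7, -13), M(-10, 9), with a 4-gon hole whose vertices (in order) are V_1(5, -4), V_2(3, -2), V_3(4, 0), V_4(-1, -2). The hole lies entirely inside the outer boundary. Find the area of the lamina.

Outer boundary:
Apply Gauss's area formula: 2A = Σ (x_i·y_{i+1} − x_{i+1}·y_i), indices taken mod 4.
J→K: (1)(-1) − (9)(1) = -10
K→L: (9)(-13) − (7)(-1) = -110
L→M: (7)(9) − (-10)(-13) = -67
M→J: (-10)(1) − (1)(9) = -19
Σ = -206
Area = |Σ|/2 = 103.
Hole:
V_1→V_2: (5)(-2) − (3)(-4) = 2
V_2→V_3: (3)(0) − (4)(-2) = 8
V_3→V_4: (4)(-2) − (-1)(0) = -8
V_4→V_1: (-1)(-4) − (5)(-2) = 14
Σ = 16
Area = |Σ|/2 = 8.
Net area = 103 − 8 = 95.

95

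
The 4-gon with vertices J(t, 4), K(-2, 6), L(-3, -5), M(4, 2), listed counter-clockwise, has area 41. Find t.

4

Write out the shoelace sum; only the two edges meeting at J involve t:
2·Area = [(4·4 − t·2) + (t·6 − (-2)·4)] + 42
       = 4·t + 66 = 82
⇒ t = 4.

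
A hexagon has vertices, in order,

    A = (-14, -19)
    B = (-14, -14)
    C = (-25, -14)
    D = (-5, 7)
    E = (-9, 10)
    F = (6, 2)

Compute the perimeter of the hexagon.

|AB| = √((0)² + (5)²) = √25 = 5
|BC| = √((-11)² + (0)²) = √121 = 11
|CD| = √((20)² + (21)²) = √841 = 29
|DE| = √((-4)² + (3)²) = √25 = 5
|EF| = √((15)² + (-8)²) = √289 = 17
|FA| = √((-20)² + (-21)²) = √841 = 29
Perimeter = 5 + 11 + 29 + 5 + 17 + 29 = 96.

96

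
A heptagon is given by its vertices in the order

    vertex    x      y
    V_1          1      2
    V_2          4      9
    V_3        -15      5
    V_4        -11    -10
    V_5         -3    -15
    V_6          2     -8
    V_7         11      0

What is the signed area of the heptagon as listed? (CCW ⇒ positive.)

330

Apply the shoelace (surveyor's) formula: 2A = Σ (x_i·y_{i+1} − x_{i+1}·y_i), indices taken mod 7.
Σ = (1) + (155) + (205) + (135) + (54) + (88) + (22) = 660
Signed area = Σ/2 = 330 (positive ⇒ counter-clockwise traversal).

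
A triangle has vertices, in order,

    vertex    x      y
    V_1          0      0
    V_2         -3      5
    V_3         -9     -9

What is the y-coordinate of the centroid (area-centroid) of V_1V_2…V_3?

-4/3

Apply the surveyor's formula. First the cross-terms c_i = x_i·y_{i+1} − x_{i+1}·y_i:
  0, 72, 0  ⇒  2A = 72, A = 36.
Then Σ (y_i + y_{i+1})·c_i = -288, so ȳ = -288 / (6·36) = -4/3.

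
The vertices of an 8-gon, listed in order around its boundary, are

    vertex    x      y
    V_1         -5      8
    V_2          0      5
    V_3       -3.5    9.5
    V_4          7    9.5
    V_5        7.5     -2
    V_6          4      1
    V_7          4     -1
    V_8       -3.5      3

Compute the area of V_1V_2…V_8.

Apply the shoelace formula: 2A = Σ (x_i·y_{i+1} − x_{i+1}·y_i), indices taken mod 8.
Cross-terms: -25, 17.5, -99.75, -85.25, 15.5, -8, 8.5, -13  ⇒  Σ = -189.5
Area = |Σ|/2 = 94.75.

94.75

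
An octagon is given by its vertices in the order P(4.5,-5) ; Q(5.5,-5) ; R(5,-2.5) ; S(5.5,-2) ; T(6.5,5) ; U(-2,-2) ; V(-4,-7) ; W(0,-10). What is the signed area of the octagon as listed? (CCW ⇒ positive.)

74.25

Cross-terms: 5, 11.25, 3.75, 40.5, -3, 6, 40, 45  ⇒  Σ = 148.5
Signed area = Σ/2 = 74.25 (positive ⇒ counter-clockwise traversal).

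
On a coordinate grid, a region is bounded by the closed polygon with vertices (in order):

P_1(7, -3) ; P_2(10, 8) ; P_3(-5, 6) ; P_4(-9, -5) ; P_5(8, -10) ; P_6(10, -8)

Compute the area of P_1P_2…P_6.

228.5

Apply the shoelace formula: 2A = Σ (x_i·y_{i+1} − x_{i+1}·y_i), indices taken mod 6.
Σ = (86) + (100) + (79) + (130) + (36) + (26) = 457
Area = |Σ|/2 = 228.5.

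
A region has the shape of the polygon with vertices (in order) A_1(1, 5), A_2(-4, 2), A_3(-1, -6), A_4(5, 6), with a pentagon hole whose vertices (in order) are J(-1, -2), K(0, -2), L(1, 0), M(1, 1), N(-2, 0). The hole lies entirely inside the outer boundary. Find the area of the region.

Outer boundary:
Apply the surveyor's formula: 2A = Σ (x_i·y_{i+1} − x_{i+1}·y_i), indices taken mod 4.
Cross-terms: 22, 26, 24, 19  ⇒  Σ = 91
Area = |Σ|/2 = 45.5.
Hole:
Apply the shoelace (surveyor's) formula: 2A = Σ (x_i·y_{i+1} − x_{i+1}·y_i), indices taken mod 5.
J→K: (-1)(-2) − (0)(-2) = 2
K→L: (0)(0) − (1)(-2) = 2
L→M: (1)(1) − (1)(0) = 1
M→N: (1)(0) − (-2)(1) = 2
N→J: (-2)(-2) − (-1)(0) = 4
Σ = 11
Area = |Σ|/2 = 5.5.
Net area = 45.5 − 5.5 = 40.

40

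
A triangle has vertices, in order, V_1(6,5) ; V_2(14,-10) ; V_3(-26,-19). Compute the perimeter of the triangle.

|V_1V_2| = √((8)² + (-15)²) = √289 = 17
|V_2V_3| = √((-40)² + (-9)²) = √1681 = 41
|V_3V_1| = √((32)² + (24)²) = √1600 = 40
Perimeter = 17 + 41 + 40 = 98.

98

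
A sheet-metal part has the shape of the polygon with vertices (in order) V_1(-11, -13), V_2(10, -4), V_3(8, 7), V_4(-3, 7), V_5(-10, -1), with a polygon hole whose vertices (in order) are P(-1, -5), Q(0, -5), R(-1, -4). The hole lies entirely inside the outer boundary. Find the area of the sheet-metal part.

272

Outer boundary:
Apply the shoelace (surveyor's) formula: 2A = Σ (x_i·y_{i+1} − x_{i+1}·y_i), indices taken mod 5.
Σ = (174) + (102) + (77) + (73) + (119) = 545
Area = |Σ|/2 = 272.5.
Hole:
Apply the surveyor's formula: 2A = Σ (x_i·y_{i+1} − x_{i+1}·y_i), indices taken mod 3.
P→Q: (-1)(-5) − (0)(-5) = 5
Q→R: (0)(-4) − (-1)(-5) = -5
R→P: (-1)(-5) − (-1)(-4) = 1
Σ = 1
Area = |Σ|/2 = 0.5.
Net area = 272.5 − 0.5 = 272.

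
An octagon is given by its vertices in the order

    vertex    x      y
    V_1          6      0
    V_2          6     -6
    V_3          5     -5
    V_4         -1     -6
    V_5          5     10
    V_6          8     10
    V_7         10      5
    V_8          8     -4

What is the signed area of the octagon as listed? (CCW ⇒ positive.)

-98.5

Cross-terms: -36, 0, -35, 20, -30, -60, -80, 24  ⇒  Σ = -197
Signed area = Σ/2 = -98.5 (negative ⇒ clockwise traversal).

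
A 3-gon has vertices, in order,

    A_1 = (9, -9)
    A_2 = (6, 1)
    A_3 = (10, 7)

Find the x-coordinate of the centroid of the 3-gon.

25/3

Apply the shoelace formula. First the cross-terms c_i = x_i·y_{i+1} − x_{i+1}·y_i:
  63, 32, -153  ⇒  2A = -58, A = -29.
Then Σ (x_i + x_{i+1})·c_i = -1450, so x̄ = -1450 / (6·(-29)) = 25/3.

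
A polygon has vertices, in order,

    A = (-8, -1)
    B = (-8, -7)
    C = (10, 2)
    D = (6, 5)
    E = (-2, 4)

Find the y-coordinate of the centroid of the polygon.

Apply the shoelace formula. First the cross-terms c_i = x_i·y_{i+1} − x_{i+1}·y_i:
  48, 54, 38, 34, 34  ⇒  2A = 208, A = 104.
Then Σ (y_i + y_{i+1})·c_i = 20, so ȳ = 20 / (6·104) = 5/156.

5/156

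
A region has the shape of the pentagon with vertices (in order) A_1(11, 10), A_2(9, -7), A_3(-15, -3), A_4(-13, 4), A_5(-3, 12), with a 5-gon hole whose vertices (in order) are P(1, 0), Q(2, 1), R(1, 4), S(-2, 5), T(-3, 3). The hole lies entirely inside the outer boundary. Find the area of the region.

338.5

Outer boundary:
Cross-terms: -167, -132, -99, -144, -162  ⇒  Σ = -704
Area = |Σ|/2 = 352.
Hole:
P→Q: (1)(1) − (2)(0) = 1
Q→R: (2)(4) − (1)(1) = 7
R→S: (1)(5) − (-2)(4) = 13
S→T: (-2)(3) − (-3)(5) = 9
T→P: (-3)(0) − (1)(3) = -3
Σ = 27
Area = |Σ|/2 = 13.5.
Net area = 352 − 13.5 = 338.5.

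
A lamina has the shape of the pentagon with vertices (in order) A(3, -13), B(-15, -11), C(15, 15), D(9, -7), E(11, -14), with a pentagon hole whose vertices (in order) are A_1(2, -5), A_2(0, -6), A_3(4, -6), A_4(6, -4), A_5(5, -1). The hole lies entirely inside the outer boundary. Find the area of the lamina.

Outer boundary:
Cross-terms: -228, -60, -240, -49, -101  ⇒  Σ = -678
Area = |Σ|/2 = 339.
Hole:
Apply the shoelace formula: 2A = Σ (x_i·y_{i+1} − x_{i+1}·y_i), indices taken mod 5.
Σ = (-12) + (24) + (20) + (14) + (-23) = 23
Area = |Σ|/2 = 11.5.
Net area = 339 − 11.5 = 327.5.

327.5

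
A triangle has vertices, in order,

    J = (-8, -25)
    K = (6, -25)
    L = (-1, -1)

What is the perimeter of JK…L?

|JK| = √((14)² + (0)²) = √196 = 14
|KL| = √((-7)² + (24)²) = √625 = 25
|LJ| = √((-7)² + (-24)²) = √625 = 25
Perimeter = 14 + 25 + 25 = 64.

64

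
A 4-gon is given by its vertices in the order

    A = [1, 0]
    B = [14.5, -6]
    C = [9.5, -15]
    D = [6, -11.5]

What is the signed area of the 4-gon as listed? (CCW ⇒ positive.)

A→B: (1)(-6) − (14.5)(0) = -6
B→C: (14.5)(-15) − (9.5)(-6) = -160.5
C→D: (9.5)(-11.5) − (6)(-15) = -19.25
D→A: (6)(0) − (1)(-11.5) = 11.5
Σ = -174.25
Signed area = Σ/2 = -87.125 (negative ⇒ clockwise traversal).

-87.125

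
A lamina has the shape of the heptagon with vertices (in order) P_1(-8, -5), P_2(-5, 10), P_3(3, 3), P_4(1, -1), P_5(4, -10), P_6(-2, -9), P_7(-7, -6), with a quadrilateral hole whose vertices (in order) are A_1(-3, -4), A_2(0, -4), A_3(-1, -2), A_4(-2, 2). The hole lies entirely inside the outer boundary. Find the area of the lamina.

133

Outer boundary:
Apply the shoelace (surveyor's) formula: 2A = Σ (x_i·y_{i+1} − x_{i+1}·y_i), indices taken mod 7.
P_1→P_2: (-8)(10) − (-5)(-5) = -105
P_2→P_3: (-5)(3) − (3)(10) = -45
P_3→P_4: (3)(-1) − (1)(3) = -6
P_4→P_5: (1)(-10) − (4)(-1) = -6
P_5→P_6: (4)(-9) − (-2)(-10) = -56
P_6→P_7: (-2)(-6) − (-7)(-9) = -51
P_7→P_1: (-7)(-5) − (-8)(-6) = -13
Σ = -282
Area = |Σ|/2 = 141.
Hole:
A_1→A_2: (-3)(-4) − (0)(-4) = 12
A_2→A_3: (0)(-2) − (-1)(-4) = -4
A_3→A_4: (-1)(2) − (-2)(-2) = -6
A_4→A_1: (-2)(-4) − (-3)(2) = 14
Σ = 16
Area = |Σ|/2 = 8.
Net area = 141 − 8 = 133.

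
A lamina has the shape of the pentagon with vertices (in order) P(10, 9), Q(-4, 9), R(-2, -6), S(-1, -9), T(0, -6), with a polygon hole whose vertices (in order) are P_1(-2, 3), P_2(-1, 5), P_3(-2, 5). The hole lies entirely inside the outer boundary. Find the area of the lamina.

Outer boundary:
Apply the shoelace formula: 2A = Σ (x_i·y_{i+1} − x_{i+1}·y_i), indices taken mod 5.
Σ = (126) + (42) + (12) + (6) + (60) = 246
Area = |Σ|/2 = 123.
Hole:
Σ = (-7) + (5) + (4) = 2
Area = |Σ|/2 = 1.
Net area = 123 − 1 = 122.

122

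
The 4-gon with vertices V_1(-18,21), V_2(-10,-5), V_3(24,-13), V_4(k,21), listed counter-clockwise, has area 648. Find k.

Write out the shoelace sum; only the two edges meeting at V_4 involve k:
2·Area = [(24·21 − k·(-13)) + (k·21 − (-18)·21)] + 550
       = 34·k + 1432 = 1296
⇒ k = -4.

-4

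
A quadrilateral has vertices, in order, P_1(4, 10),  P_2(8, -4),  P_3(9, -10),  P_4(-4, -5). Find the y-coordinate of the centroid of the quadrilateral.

Apply the shoelace (surveyor's) formula. First the cross-terms c_i = x_i·y_{i+1} − x_{i+1}·y_i:
  -96, -44, -85, -20  ⇒  2A = -245, A = -122.5.
Then Σ (y_i + y_{i+1})·c_i = 1215, so ȳ = 1215 / (6·(-122.5)) = -81/49.

-81/49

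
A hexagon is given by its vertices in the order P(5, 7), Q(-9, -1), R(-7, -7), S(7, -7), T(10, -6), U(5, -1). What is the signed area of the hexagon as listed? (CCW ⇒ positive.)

Σ = (58) + (56) + (98) + (28) + (20) + (40) = 300
Signed area = Σ/2 = 150 (positive ⇒ counter-clockwise traversal).

150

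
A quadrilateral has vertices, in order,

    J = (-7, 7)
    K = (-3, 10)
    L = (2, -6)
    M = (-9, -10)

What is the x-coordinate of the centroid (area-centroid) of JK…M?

Apply the shoelace (surveyor's) formula. First the cross-terms c_i = x_i·y_{i+1} − x_{i+1}·y_i:
  -49, -2, -74, -133  ⇒  2A = -258, A = -129.
Then Σ (x_i + x_{i+1})·c_i = 3138, so x̄ = 3138 / (6·(-129)) = -523/129.

-523/129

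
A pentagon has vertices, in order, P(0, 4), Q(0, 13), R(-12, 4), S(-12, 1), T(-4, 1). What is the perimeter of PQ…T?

|PQ| = √((0)² + (9)²) = √81 = 9
|QR| = √((-12)² + (-9)²) = √225 = 15
|RS| = √((0)² + (-3)²) = √9 = 3
|ST| = √((8)² + (0)²) = √64 = 8
|TP| = √((4)² + (3)²) = √25 = 5
Perimeter = 9 + 15 + 3 + 8 + 5 = 40.

40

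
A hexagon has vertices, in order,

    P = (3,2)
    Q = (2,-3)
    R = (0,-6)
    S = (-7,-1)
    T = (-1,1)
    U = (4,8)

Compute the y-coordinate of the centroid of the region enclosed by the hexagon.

-49/103

Apply the surveyor's formula. First the cross-terms c_i = x_i·y_{i+1} − x_{i+1}·y_i:
  -13, -12, -42, -8, -12, -16  ⇒  2A = -103, A = -51.5.
Then Σ (y_i + y_{i+1})·c_i = 147, so ȳ = 147 / (6·(-51.5)) = -49/103.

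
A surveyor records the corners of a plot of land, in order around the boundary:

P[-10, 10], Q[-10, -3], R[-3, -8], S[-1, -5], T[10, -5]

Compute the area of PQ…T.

156.5

Cross-terms: 130, 71, 7, 55, 50  ⇒  Σ = 313
Area = |Σ|/2 = 156.5.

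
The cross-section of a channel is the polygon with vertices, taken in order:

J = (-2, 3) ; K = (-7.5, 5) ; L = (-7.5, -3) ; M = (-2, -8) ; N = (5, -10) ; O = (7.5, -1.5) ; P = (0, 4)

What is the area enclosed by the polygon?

146

Apply the shoelace formula: 2A = Σ (x_i·y_{i+1} − x_{i+1}·y_i), indices taken mod 7.
J→K: (-2)(5) − (-7.5)(3) = 12.5
K→L: (-7.5)(-3) − (-7.5)(5) = 60
L→M: (-7.5)(-8) − (-2)(-3) = 54
M→N: (-2)(-10) − (5)(-8) = 60
N→O: (5)(-1.5) − (7.5)(-10) = 67.5
O→P: (7.5)(4) − (0)(-1.5) = 30
P→J: (0)(3) − (-2)(4) = 8
Σ = 292
Area = |Σ|/2 = 146.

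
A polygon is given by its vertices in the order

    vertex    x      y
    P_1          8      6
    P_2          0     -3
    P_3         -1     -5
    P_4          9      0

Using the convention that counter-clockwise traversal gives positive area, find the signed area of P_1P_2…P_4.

36

Σ = (-24) + (-3) + (45) + (54) = 72
Signed area = Σ/2 = 36 (positive ⇒ counter-clockwise traversal).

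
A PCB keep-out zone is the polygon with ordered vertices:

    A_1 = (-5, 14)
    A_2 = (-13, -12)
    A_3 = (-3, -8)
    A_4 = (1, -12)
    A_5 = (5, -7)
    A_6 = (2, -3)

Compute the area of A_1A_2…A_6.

209.5

Apply the shoelace (surveyor's) formula: 2A = Σ (x_i·y_{i+1} − x_{i+1}·y_i), indices taken mod 6.
Σ = (242) + (68) + (44) + (53) + (-1) + (13) = 419
Area = |Σ|/2 = 209.5.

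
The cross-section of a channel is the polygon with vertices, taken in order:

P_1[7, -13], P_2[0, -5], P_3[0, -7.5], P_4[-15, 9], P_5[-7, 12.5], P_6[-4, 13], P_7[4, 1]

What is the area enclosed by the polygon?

Apply the shoelace (surveyor's) formula: 2A = Σ (x_i·y_{i+1} − x_{i+1}·y_i), indices taken mod 7.
Cross-terms: -35, 0, -112.5, -124.5, -41, -56, -59  ⇒  Σ = -428
Area = |Σ|/2 = 214.

214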